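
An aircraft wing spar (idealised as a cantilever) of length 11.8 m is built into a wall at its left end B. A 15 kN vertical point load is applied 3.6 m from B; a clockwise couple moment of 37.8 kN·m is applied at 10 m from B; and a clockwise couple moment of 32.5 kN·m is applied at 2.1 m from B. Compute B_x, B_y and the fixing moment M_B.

ΣF_x = 0: B_x = 0.
ΣF_y = 0: B_y − 15 = 0 → B_y = 15.00 kN.
ΣM about B: M_B − 15·3.6 − 37.8 − 32.5 = 0 → M_B = 124.3 kN·m.

B_x = 0, B_y = 15.00 kN, M_B = 124.3 kN·m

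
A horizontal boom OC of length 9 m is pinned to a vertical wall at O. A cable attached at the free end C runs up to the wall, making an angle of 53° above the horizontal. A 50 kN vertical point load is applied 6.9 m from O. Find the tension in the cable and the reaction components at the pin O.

T = 48.00 kN, O_x = 28.89 kN, O_y = 11.67 kN

ΣM about O: T·sin53°·9 − 50·6.9 = 0 → T = 345/(9·0.798636) = 47.9985 ≈ 48.00 kN.
ΣF_x = 0: O_x − T·cos53° = 0 → O_x = 47.9985 × 0.601815 = 28.89 kN.
ΣF_y = 0: O_y + T·sin53° − 50 = 0 → O_y = 50 − 47.9985 × 0.798636 = 11.67 kN.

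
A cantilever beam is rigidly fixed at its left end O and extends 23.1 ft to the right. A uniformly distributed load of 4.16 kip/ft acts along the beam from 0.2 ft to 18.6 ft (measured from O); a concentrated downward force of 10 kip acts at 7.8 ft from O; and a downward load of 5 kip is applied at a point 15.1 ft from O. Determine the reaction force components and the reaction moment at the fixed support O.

Resultant of the distributed load: 4.16 × 18.4 = 76.544 kip at 9.4 ft from O.
ΣF_x = 0: O_x = 0.
ΣF_y = 0: O_y − 4.16·18.4 − 10 − 5 = 0 → O_y = 91.54 kip.
ΣM about O: M_O − (4.16·18.4)·9.4 − 10·7.8 − 5·15.1 = 0 → M_O = 873.0 kip·ft.

O_x = 0, O_y = 91.54 kip, M_O = 873.0 kip·ft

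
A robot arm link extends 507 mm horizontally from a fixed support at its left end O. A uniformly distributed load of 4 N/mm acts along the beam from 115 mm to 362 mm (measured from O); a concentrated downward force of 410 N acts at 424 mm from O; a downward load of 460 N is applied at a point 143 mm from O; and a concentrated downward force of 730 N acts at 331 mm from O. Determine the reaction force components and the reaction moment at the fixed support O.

O_x = 0, O_y = 2588 N, M_O = 716900 N·mm

Resultant of the distributed load: 4 × 247 = 988 N at 238.5 mm from O.
ΣF_x = 0: O_x = 0.
ΣF_y = 0: O_y − 4·247 − 410 − 460 − 730 = 0 → O_y = 2588 N.
ΣM about O: M_O − (4·247)·238.5 − 410·424 − 460·143 − 730·331 = 0 → M_O = 716900 N·mm.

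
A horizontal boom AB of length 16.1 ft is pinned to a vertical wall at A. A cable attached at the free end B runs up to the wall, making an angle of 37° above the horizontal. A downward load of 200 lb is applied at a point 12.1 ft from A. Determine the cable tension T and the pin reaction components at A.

T = 249.8 lb, A_x = 199.5 lb, A_y = 49.69 lb

ΣM about A: T·sin37°·16.1 − 200·12.1 = 0 → T = 2420/(16.1·0.601815) = 249.762 ≈ 249.8 lb.
ΣF_x = 0: A_x − T·cos37° = 0 → A_x = 249.762 × 0.798636 = 199.5 lb.
ΣF_y = 0: A_y + T·sin37° − 200 = 0 → A_y = 200 − 249.762 × 0.601815 = 49.69 lb.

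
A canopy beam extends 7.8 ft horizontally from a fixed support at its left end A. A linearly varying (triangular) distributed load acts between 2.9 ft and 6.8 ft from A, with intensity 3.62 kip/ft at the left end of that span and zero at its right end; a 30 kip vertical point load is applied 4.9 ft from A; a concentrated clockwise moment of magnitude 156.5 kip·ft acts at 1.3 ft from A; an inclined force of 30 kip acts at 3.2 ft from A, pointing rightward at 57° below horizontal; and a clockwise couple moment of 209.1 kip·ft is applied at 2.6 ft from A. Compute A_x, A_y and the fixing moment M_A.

Resultant of the triangular load: ½ × 3.62 × 3.9 = 7.059 kip, acting at 4.2 ft from A (one-third of the span from the peak).
ΣF_x = 0: A_x + 30·cos57° = 0 → A_x = -16.34 kip.
ΣF_y = 0: A_y − ½·3.62·3.9 − 30 − 30·sin57° = 0 → A_y = 62.22 kip.
ΣM about A: M_A − (½·3.62·3.9)·4.2 − 30·4.9 − 156.5 − 30·sin57°·3.2 − 209.1 = 0 → M_A = 622.8 kip·ft.

A_x = -16.34 kip, A_y = 62.22 kip, M_A = 622.8 kip·ft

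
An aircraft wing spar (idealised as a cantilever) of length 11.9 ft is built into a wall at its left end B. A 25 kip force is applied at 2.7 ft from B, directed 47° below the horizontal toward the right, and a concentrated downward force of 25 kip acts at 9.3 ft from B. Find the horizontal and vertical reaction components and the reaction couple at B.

ΣF_x = 0: B_x + 25·cos47° = 0 → B_x = -17.05 kip.
ΣF_y = 0: B_y − 25·sin47° − 25 = 0 → B_y = 43.28 kip.
ΣM about B: M_B − 25·sin47°·2.7 − 25·9.3 = 0 → M_B = 281.9 kip·ft.

B_x = -17.05 kip, B_y = 43.28 kip, M_B = 281.9 kip·ft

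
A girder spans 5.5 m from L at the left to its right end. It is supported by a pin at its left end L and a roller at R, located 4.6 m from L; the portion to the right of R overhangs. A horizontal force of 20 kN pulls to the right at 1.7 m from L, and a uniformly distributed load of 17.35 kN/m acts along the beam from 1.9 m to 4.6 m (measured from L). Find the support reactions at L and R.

L_x = -20.00 kN, L_y = 13.75 kN, R_y = 33.10 kN

Resultant of the distributed load: 17.35 × 2.7 = 46.845 kN at 3.25 m from L.
Moments about L: R_y·4.6 − (17.35·2.7)·3.25 = 0 → R_y = 152.24625/4.6 = 33.097 ≈ 33.10 kN.
ΣF_y = 0: L_y + 33.097 − 17.35·2.7 = 0 → L_y = 13.75 kN.
ΣF_x = 0: L_x + 20 = 0 → L_x = -20.00 kN.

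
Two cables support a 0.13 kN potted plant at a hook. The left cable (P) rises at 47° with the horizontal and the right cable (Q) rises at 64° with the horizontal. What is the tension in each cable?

ΣF_x = 0: −T_P·cos47° + T_Q·cos64° = 0 → T_Q = 1.55576·T_P.
ΣF_y = 0: T_P·sin47° + T_Q·sin64° = 0.13.
Substitute: T_P·(0.731354 + 1.55576·0.898794) = 0.13 → T_P = 0.0610426 ≈ 0.06104 kN.
Then T_Q = 1.55576 × 0.0610426 = 0.09497 kN.

T_P = 0.06104 kN, T_Q = 0.09497 kN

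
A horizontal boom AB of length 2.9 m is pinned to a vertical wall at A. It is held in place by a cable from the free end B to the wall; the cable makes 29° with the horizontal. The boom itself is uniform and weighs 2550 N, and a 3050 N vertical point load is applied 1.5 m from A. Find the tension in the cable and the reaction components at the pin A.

ΣM about A: T·sin29°·2.9 − 2550·1.45 − 3050·1.5 = 0 → T = 8272.5/(2.9·0.48481) = 5883.93 ≈ 5884 N.
ΣF_x = 0: A_x − T·cos29° = 0 → A_x = 5883.93 × 0.87462 = 5146 N.
ΣF_y = 0: A_y + T·sin29° − 2550 − 3050 = 0 → A_y = 5600 − 5883.93 × 0.48481 = 2747 N.

T = 5884 N, A_x = 5146 N, A_y = 2747 N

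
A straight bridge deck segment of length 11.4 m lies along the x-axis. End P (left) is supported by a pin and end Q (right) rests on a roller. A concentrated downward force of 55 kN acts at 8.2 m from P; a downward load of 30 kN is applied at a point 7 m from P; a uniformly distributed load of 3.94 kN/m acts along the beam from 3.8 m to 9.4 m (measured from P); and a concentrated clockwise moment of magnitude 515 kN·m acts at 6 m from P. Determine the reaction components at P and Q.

P_x = 0, P_y = -8.868 kN, Q_y = 115.9 kN

Resultant of the distributed load: 3.94 × 5.6 = 22.064 kN at 6.6 m from P.
Taking moments about P: Q_y·11.4 − 55·8.2 − 30·7 − (3.94·5.6)·6.6 − 515 = 0 → Q_y = 1321.6224/11.4 = 115.932 ≈ 115.9 kN.
ΣF_y = 0: P_y + 115.932 − 55 − 30 − 3.94·5.6 = 0 → P_y = -8.868 kN.
ΣF_x = 0: no horizontal applied forces, so P_x = 0.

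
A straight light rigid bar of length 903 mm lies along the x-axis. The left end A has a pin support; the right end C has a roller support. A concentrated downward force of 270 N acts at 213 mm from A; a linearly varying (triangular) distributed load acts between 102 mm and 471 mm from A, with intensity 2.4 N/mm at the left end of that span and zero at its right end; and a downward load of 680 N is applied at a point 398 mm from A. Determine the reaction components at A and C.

A_x = 0, A_y = 919.1 N, C_y = 473.7 N

Resultant of the triangular load: ½ × 2.4 × 369 = 442.8 N, acting at 225 mm from A (one-third of the span from the peak).
Taking moments about A: C_y·903 − 270·213 − (½·2.4·369)·225 − 680·398 = 0 → C_y = 427780/903 = 473.732 ≈ 473.7 N.
ΣF_y = 0: A_y + 473.732 − 270 − ½·2.4·369 − 680 = 0 → A_y = 919.1 N.
ΣF_x = 0: no horizontal applied forces, so A_x = 0.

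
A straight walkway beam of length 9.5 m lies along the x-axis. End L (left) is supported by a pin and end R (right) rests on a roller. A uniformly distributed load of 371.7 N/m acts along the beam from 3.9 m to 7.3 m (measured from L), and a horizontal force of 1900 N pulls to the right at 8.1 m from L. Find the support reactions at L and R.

Resultant of the distributed load: 371.7 × 3.4 = 1263.78 N at 5.6 m from L.
ΣM about L: R_y·9.5 − (371.7·3.4)·5.6 = 0 → R_y = 7077.168/9.5 = 744.965 ≈ 745.0 N.
ΣF_y = 0: L_y + 744.965 − 371.7·3.4 = 0 → L_y = 518.8 N.
ΣF_x = 0: L_x + 1900 = 0 → L_x = -1900 N.

L_x = -1900 N, L_y = 518.8 N, R_y = 745.0 N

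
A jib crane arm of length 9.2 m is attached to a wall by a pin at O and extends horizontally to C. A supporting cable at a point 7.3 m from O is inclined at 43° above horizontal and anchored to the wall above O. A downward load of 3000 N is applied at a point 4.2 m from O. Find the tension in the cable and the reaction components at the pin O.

T = 2531 N, O_x = 1851 N, O_y = 1274 N

ΣM about O: T·sin43°·7.3 − 3000·4.2 = 0 → T = 12600/(7.3·0.681998) = 2530.84 ≈ 2531 N.
ΣF_x = 0: O_x − T·cos43° = 0 → O_x = 2530.84 × 0.731354 = 1851 N.
ΣF_y = 0: O_y + T·sin43° − 3000 = 0 → O_y = 3000 − 2530.84 × 0.681998 = 1274 N.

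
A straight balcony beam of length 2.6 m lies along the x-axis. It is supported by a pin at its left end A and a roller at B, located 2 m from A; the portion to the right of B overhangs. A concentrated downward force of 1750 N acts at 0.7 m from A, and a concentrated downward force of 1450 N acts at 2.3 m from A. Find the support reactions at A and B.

A_x = 0, A_y = 920.0 N, B_y = 2280 N

Taking moments about A: B_y·2 − 1750·0.7 − 1450·2.3 = 0 → B_y = 4560/2 = 2280 N.
ΣF_y = 0: A_y + 2280 − 1750 − 1450 = 0 → A_y = 920.0 N.
ΣF_x = 0: no horizontal applied forces, so A_x = 0.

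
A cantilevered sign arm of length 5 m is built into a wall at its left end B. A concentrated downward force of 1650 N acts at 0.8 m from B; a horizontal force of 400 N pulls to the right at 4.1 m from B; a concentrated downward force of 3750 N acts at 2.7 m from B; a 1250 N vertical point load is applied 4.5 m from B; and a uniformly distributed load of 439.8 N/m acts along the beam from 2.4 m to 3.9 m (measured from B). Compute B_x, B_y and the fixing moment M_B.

Resultant of the distributed load: 439.8 × 1.5 = 659.7 N at 3.15 m from B.
ΣF_x = 0: B_x + 400 = 0 → B_x = -400.0 N.
ΣF_y = 0: B_y − 1650 − 3750 − 1250 − 439.8·1.5 = 0 → B_y = 7310 N.
ΣM about B: M_B − 1650·0.8 − 3750·2.7 − 1250·4.5 − (439.8·1.5)·3.15 = 0 → M_B = 19150 N·m.

B_x = -400.0 N, B_y = 7310 N, M_B = 19150 N·m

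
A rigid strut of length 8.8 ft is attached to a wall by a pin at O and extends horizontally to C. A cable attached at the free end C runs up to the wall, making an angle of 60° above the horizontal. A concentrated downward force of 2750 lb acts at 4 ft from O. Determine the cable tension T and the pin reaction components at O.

T = 1443 lb, O_x = 721.7 lb, O_y = 1500 lb

ΣM about O: T·sin60°·8.8 − 2750·4 = 0 → T = 11000/(8.8·0.866025) = 1443.38 ≈ 1443 lb.
ΣF_x = 0: O_x − T·cos60° = 0 → O_x = 1443.38 × 0.5 = 721.7 lb.
ΣF_y = 0: O_y + T·sin60° − 2750 = 0 → O_y = 2750 − 1443.38 × 0.866025 = 1500 lb.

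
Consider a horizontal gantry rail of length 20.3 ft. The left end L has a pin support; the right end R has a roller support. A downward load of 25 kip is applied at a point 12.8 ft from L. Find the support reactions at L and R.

L_x = 0, L_y = 9.236 kip, R_y = 15.76 kip

Taking moments about L: R_y·20.3 − 25·12.8 = 0 → R_y = 320/20.3 = 15.7635 ≈ 15.76 kip.
ΣF_y = 0: L_y + 15.7635 − 25 = 0 → L_y = 9.236 kip.
ΣF_x = 0: no horizontal applied forces, so L_x = 0.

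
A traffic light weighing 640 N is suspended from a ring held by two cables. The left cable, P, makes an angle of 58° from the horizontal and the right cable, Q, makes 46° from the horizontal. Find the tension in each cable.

T_P = 458.2 N, T_Q = 349.5 N

ΣF_x = 0: −T_P·cos58° + T_Q·cos46° = 0 → T_Q = 0.762849·T_P.
ΣF_y = 0: T_P·sin58° + T_Q·sin46° = 640.
Substitute: T_P·(0.848048 + 0.762849·0.71934) = 640 → T_P = 458.192 ≈ 458.2 N.
Then T_Q = 0.762849 × 458.192 = 349.5 N.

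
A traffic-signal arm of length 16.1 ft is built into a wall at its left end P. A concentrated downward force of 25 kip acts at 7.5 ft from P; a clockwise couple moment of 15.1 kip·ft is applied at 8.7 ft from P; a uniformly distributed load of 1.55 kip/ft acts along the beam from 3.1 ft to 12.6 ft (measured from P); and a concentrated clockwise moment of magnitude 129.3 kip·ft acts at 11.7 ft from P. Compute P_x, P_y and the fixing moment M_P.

Resultant of the distributed load: 1.55 × 9.5 = 14.725 kip at 7.85 ft from P.
ΣF_x = 0: P_x = 0.
ΣF_y = 0: P_y − 25 − 1.55·9.5 = 0 → P_y = 39.73 kip.
ΣM about P: M_P − 25·7.5 − 15.1 − (1.55·9.5)·7.85 − 129.3 = 0 → M_P = 447.5 kip·ft.

P_x = 0, P_y = 39.73 kip, M_P = 447.5 kip·ft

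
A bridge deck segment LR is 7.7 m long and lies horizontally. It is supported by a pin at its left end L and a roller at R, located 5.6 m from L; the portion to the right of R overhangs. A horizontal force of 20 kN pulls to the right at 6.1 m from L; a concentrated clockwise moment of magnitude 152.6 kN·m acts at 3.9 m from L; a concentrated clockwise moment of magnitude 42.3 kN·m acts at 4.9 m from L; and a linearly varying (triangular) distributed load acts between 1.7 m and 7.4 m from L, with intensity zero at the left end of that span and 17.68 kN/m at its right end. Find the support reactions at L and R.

L_x = -20.00 kN, L_y = -33.90 kN, R_y = 84.29 kN

Resultant of the triangular load: ½ × 17.68 × 5.7 = 50.388 kN, acting at 5.5 m from L (one-third of the span from the peak).
ΣM about L: R_y·5.6 − 152.6 − 42.3 − (½·17.68·5.7)·5.5 = 0 → R_y = 472.034/5.6 = 84.2918 ≈ 84.29 kN.
ΣF_y = 0: L_y + 84.2918 − ½·17.68·5.7 = 0 → L_y = -33.90 kN.
ΣF_x = 0: L_x + 20 = 0 → L_x = -20.00 kN.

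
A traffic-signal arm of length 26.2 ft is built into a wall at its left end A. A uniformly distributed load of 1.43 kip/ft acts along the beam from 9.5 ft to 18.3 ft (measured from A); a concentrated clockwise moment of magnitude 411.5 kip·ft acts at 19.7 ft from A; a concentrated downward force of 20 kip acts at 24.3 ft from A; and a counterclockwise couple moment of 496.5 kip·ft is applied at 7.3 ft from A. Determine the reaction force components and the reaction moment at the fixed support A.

A_x = 0, A_y = 32.58 kip, M_A = 575.9 kip·ft

Resultant of the distributed load: 1.43 × 8.8 = 12.584 kip at 13.9 ft from A.
ΣF_x = 0: A_x = 0.
ΣF_y = 0: A_y − 1.43·8.8 − 20 = 0 → A_y = 32.58 kip.
ΣM about A: M_A − (1.43·8.8)·13.9 − 411.5 − 20·24.3 + 496.5 = 0 → M_A = 575.9 kip·ft.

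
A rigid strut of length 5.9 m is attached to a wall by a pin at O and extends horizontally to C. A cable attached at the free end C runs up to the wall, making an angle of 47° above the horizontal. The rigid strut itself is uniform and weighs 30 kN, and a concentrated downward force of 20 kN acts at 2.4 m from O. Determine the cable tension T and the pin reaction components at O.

ΣM about O: T·sin47°·5.9 − 30·2.95 − 20·2.4 = 0 → T = 136.5/(5.9·0.731354) = 31.6339 ≈ 31.63 kN.
ΣF_x = 0: O_x − T·cos47° = 0 → O_x = 31.6339 × 0.681998 = 21.57 kN.
ΣF_y = 0: O_y + T·sin47° − 30 − 20 = 0 → O_y = 50 − 31.6339 × 0.731354 = 26.86 kN.

T = 31.63 kN, O_x = 21.57 kN, O_y = 26.86 kN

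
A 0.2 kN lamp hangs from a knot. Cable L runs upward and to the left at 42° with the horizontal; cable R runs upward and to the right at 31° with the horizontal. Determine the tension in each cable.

ΣF_x = 0: −T_L·cos42° + T_R·cos31° = 0 → T_R = 0.866978·T_L.
ΣF_y = 0: T_L·sin42° + T_R·sin31° = 0.2.
Substitute: T_L·(0.669131 + 0.866978·0.515038) = 0.2 → T_L = 0.179266 ≈ 0.1793 kN.
Then T_R = 0.866978 × 0.179266 = 0.1554 kN.

T_L = 0.1793 kN, T_R = 0.1554 kN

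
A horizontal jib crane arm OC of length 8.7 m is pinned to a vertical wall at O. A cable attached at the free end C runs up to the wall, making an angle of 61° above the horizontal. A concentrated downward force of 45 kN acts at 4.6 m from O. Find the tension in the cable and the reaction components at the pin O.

ΣM about O: T·sin61°·8.7 − 45·4.6 = 0 → T = 207/(8.7·0.87462) = 27.2039 ≈ 27.20 kN.
ΣF_x = 0: O_x − T·cos61° = 0 → O_x = 27.2039 × 0.48481 = 13.19 kN.
ΣF_y = 0: O_y + T·sin61° − 45 = 0 → O_y = 45 − 27.2039 × 0.87462 = 21.21 kN.

T = 27.20 kN, O_x = 13.19 kN, O_y = 21.21 kN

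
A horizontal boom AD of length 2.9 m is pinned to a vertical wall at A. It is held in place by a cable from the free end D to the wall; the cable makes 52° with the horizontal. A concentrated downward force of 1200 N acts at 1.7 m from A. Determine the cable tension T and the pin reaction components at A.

T = 892.7 N, A_x = 549.6 N, A_y = 496.6 N

ΣM about A: T·sin52°·2.9 − 1200·1.7 = 0 → T = 2040/(2.9·0.788011) = 892.688 ≈ 892.7 N.
ΣF_x = 0: A_x − T·cos52° = 0 → A_x = 892.688 × 0.615661 = 549.6 N.
ΣF_y = 0: A_y + T·sin52° − 1200 = 0 → A_y = 1200 − 892.688 × 0.788011 = 496.6 N.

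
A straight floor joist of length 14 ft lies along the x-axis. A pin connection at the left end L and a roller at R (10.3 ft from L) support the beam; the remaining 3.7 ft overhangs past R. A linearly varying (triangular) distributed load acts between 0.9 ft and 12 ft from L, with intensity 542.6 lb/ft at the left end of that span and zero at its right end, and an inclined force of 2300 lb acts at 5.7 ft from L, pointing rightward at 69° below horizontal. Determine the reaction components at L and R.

Resultant of the triangular load: ½ × 542.6 × 11.1 = 3011.43 lb, acting at 4.6 ft from L (one-third of the span from the peak).
Taking moments about L: R_y·10.3 − (½·542.6·11.1)·4.6 − 2300·sin69°·5.7 = 0 → R_y = 26091.8/10.3 = 2533.18 ≈ 2533 lb.
ΣF_y = 0: L_y + 2533.18 − ½·542.6·11.1 − 2300·sin69° = 0 → L_y = 2625 lb.
ΣF_x = 0: L_x + 2300·cos69° = 0 → L_x = -824.2 lb.

L_x = -824.2 lb, L_y = 2625 lb, R_y = 2533 lb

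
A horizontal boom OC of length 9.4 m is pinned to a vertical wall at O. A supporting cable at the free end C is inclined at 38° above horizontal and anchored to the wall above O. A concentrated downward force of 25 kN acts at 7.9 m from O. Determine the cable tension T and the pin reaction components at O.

T = 34.13 kN, O_x = 26.89 kN, O_y = 3.989 kN

ΣM about O: T·sin38°·9.4 − 25·7.9 = 0 → T = 197.5/(9.4·0.615661) = 34.127 ≈ 34.13 kN.
ΣF_x = 0: O_x − T·cos38° = 0 → O_x = 34.127 × 0.788011 = 26.89 kN.
ΣF_y = 0: O_y + T·sin38° − 25 = 0 → O_y = 25 − 34.127 × 0.615661 = 3.989 kN.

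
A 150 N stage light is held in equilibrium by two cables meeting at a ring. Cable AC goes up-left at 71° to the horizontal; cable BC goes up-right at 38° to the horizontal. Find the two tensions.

T_AC = 125.0 N, T_BC = 51.65 N

ΣF_x = 0: −T_AC·cos71° + T_BC·cos38° = 0 → T_BC = 0.413152·T_AC.
ΣF_y = 0: T_AC·sin71° + T_BC·sin38° = 150.
Substitute: T_AC·(0.945519 + 0.413152·0.615661) = 150 → T_AC = 125.012 ≈ 125.0 N.
Then T_BC = 0.413152 × 125.012 = 51.65 N.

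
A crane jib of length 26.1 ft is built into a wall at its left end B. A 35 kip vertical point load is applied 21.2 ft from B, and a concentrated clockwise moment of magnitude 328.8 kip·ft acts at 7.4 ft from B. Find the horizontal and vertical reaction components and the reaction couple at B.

B_x = 0, B_y = 35.00 kip, M_B = 1071 kip·ft

ΣF_x = 0: B_x = 0.
ΣF_y = 0: B_y − 35 = 0 → B_y = 35.00 kip.
ΣM about B: M_B − 35·21.2 − 328.8 = 0 → M_B = 1071 kip·ft.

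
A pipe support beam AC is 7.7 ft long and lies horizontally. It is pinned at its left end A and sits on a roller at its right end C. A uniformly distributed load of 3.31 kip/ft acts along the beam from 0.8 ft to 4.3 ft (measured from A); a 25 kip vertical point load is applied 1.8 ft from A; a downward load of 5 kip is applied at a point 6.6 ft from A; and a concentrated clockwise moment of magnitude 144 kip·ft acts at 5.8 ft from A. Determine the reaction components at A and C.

Resultant of the distributed load: 3.31 × 3.5 = 11.585 kip at 2.55 ft from A.
Taking moments about A: C_y·7.7 − (3.31·3.5)·2.55 − 25·1.8 − 5·6.6 − 144 = 0 → C_y = 251.54175/7.7 = 32.6678 ≈ 32.67 kip.
ΣF_y = 0: A_y + 32.6678 − 3.31·3.5 − 25 − 5 = 0 → A_y = 8.917 kip.
ΣF_x = 0: no horizontal applied forces, so A_x = 0.

A_x = 0, A_y = 8.917 kip, C_y = 32.67 kip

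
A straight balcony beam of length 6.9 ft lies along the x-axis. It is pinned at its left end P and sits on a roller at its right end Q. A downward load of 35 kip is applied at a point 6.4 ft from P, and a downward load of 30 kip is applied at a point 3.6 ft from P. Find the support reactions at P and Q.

P_x = 0, P_y = 16.88 kip, Q_y = 48.12 kip

ΣM about P: Q_y·6.9 − 35·6.4 − 30·3.6 = 0 → Q_y = 332/6.9 = 48.1159 ≈ 48.12 kip.
ΣF_y = 0: P_y + 48.1159 − 35 − 30 = 0 → P_y = 16.88 kip.
ΣF_x = 0: no horizontal applied forces, so P_x = 0.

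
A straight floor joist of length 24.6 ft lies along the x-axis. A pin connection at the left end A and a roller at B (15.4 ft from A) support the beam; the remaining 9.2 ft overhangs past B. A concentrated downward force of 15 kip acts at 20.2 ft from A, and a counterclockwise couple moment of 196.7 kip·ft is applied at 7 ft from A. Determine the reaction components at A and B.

ΣM about A: B_y·15.4 − 15·20.2 + 196.7 = 0 → B_y = 106.3/15.4 = 6.9026 ≈ 6.903 kip.
ΣF_y = 0: A_y + 6.9026 − 15 = 0 → A_y = 8.097 kip.
ΣF_x = 0: no horizontal applied forces, so A_x = 0.

A_x = 0, A_y = 8.097 kip, B_y = 6.903 kip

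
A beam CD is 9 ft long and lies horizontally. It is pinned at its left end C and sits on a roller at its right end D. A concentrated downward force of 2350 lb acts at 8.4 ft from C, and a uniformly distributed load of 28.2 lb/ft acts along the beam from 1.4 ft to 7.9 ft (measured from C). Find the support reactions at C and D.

C_x = 0, C_y = 245.3 lb, D_y = 2288 lb

Resultant of the distributed load: 28.2 × 6.5 = 183.3 lb at 4.65 ft from C.
Taking moments about C: D_y·9 − 2350·8.4 − (28.2·6.5)·4.65 = 0 → D_y = 20592.345/9 = 2288.04 ≈ 2288 lb.
ΣF_y = 0: C_y + 2288.04 − 2350 − 28.2·6.5 = 0 → C_y = 245.3 lb.
ΣF_x = 0: no horizontal applied forces, so C_x = 0.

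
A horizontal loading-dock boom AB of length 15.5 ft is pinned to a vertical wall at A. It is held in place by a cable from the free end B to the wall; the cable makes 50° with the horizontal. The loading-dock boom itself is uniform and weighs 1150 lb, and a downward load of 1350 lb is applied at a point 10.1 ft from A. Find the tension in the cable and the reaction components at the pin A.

T = 1899 lb, A_x = 1221 lb, A_y = 1045 lb

ΣM about A: T·sin50°·15.5 − 1150·7.75 − 1350·10.1 = 0 → T = 22547.5/(15.5·0.766044) = 1898.95 ≈ 1899 lb.
ΣF_x = 0: A_x − T·cos50° = 0 → A_x = 1898.95 × 0.642788 = 1221 lb.
ΣF_y = 0: A_y + T·sin50° − 1150 − 1350 = 0 → A_y = 2500 − 1898.95 × 0.766044 = 1045 lb.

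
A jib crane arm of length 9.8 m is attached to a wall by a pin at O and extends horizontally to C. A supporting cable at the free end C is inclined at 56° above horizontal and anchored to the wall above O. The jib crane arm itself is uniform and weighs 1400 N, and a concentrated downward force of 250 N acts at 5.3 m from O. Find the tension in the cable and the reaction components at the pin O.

T = 1007 N, O_x = 563.4 N, O_y = 814.8 N

ΣM about O: T·sin56°·9.8 − 1400·4.9 − 250·5.3 = 0 → T = 8185/(9.8·0.829038) = 1007.44 ≈ 1007 N.
ΣF_x = 0: O_x − T·cos56° = 0 → O_x = 1007.44 × 0.559193 = 563.4 N.
ΣF_y = 0: O_y + T·sin56° − 1400 − 250 = 0 → O_y = 1650 − 1007.44 × 0.829038 = 814.8 N.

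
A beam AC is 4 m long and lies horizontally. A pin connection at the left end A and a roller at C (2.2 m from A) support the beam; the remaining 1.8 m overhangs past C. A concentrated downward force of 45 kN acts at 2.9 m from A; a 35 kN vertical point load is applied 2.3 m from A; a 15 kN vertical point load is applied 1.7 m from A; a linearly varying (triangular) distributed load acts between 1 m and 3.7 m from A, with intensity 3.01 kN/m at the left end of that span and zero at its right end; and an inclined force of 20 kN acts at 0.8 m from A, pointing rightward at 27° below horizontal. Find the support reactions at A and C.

Resultant of the triangular load: ½ × 3.01 × 2.7 = 4.0635 kN, acting at 1.9 m from A (one-third of the span from the peak).
ΣM about A: C_y·2.2 − 45·2.9 − 35·2.3 − 15·1.7 − (½·3.01·2.7)·1.9 − 20·sin27°·0.8 = 0 → C_y = 251.484/2.2 = 114.311 ≈ 114.3 kN.
ΣF_y = 0: A_y + 114.311 − 45 − 35 − 15 − ½·3.01·2.7 − 20·sin27° = 0 → A_y = -6.168 kN.
ΣF_x = 0: A_x + 20·cos27° = 0 → A_x = -17.82 kN.

A_x = -17.82 kN, A_y = -6.168 kN, C_y = 114.3 kN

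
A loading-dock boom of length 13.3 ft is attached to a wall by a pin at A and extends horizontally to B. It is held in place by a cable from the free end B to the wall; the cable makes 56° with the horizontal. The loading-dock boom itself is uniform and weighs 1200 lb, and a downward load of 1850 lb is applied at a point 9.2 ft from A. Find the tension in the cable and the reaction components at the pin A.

ΣM about A: T·sin56°·13.3 − 1200·6.65 − 1850·9.2 = 0 → T = 25000/(13.3·0.829038) = 2267.33 ≈ 2267 lb.
ΣF_x = 0: A_x − T·cos56° = 0 → A_x = 2267.33 × 0.559193 = 1268 lb.
ΣF_y = 0: A_y + T·sin56° − 1200 − 1850 = 0 → A_y = 3050 − 2267.33 × 0.829038 = 1170 lb.

T = 2267 lb, A_x = 1268 lb, A_y = 1170 lb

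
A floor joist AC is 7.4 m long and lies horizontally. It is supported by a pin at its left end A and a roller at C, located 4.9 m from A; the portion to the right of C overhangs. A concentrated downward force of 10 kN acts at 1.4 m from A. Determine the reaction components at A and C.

A_x = 0, A_y = 7.143 kN, C_y = 2.857 kN

Moments about A: C_y·4.9 − 10·1.4 = 0 → C_y = 14/4.9 = 2.85714 ≈ 2.857 kN.
ΣF_y = 0: A_y + 2.85714 − 10 = 0 → A_y = 7.143 kN.
ΣF_x = 0: no horizontal applied forces, so A_x = 0.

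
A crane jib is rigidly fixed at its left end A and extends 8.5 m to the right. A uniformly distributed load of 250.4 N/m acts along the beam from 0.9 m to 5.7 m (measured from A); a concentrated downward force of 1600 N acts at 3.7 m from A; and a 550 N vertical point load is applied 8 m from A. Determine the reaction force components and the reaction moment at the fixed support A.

Resultant of the distributed load: 250.4 × 4.8 = 1201.92 N at 3.3 m from A.
ΣF_x = 0: A_x = 0.
ΣF_y = 0: A_y − 250.4·4.8 − 1600 − 550 = 0 → A_y = 3352 N.
ΣM about A: M_A − (250.4·4.8)·3.3 − 1600·3.7 − 550·8 = 0 → M_A = 14290 N·m.

A_x = 0, A_y = 3352 N, M_A = 14290 N·m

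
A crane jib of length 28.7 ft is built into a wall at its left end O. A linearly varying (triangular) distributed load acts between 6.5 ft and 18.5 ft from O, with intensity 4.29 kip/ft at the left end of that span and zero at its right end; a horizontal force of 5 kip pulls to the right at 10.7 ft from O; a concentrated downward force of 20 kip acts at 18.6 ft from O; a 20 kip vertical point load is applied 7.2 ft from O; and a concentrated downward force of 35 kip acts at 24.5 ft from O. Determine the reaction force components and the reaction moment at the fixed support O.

O_x = -5.000 kip, O_y = 100.7 kip, M_O = 1644 kip·ft

Resultant of the triangular load: ½ × 4.29 × 12 = 25.74 kip, acting at 10.5 ft from O (one-third of the span from the peak).
ΣF_x = 0: O_x + 5 = 0 → O_x = -5.000 kip.
ΣF_y = 0: O_y − ½·4.29·12 − 20 − 20 − 35 = 0 → O_y = 100.7 kip.
ΣM about O: M_O − (½·4.29·12)·10.5 − 20·18.6 − 20·7.2 − 35·24.5 = 0 → M_O = 1644 kip·ft.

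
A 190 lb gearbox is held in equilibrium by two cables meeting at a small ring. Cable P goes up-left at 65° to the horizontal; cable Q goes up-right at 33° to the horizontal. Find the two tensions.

ΣF_x = 0: −T_P·cos65° + T_Q·cos33° = 0 → T_Q = 0.503915·T_P.
ΣF_y = 0: T_P·sin65° + T_Q·sin33° = 190.
Substitute: T_P·(0.906308 + 0.503915·0.544639) = 190 → T_P = 160.913 ≈ 160.9 lb.
Then T_Q = 0.503915 × 160.913 = 81.09 lb.

T_P = 160.9 lb, T_Q = 81.09 lb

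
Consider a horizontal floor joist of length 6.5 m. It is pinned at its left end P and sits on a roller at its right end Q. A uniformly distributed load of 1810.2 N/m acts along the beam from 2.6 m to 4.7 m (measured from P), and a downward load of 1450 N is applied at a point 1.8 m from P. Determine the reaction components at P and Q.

P_x = 0, P_y = 2715 N, Q_y = 2536 N

Resultant of the distributed load: 1810.2 × 2.1 = 3801.42 N at 3.65 m from P.
ΣM about P: Q_y·6.5 − (1810.2·2.1)·3.65 − 1450·1.8 = 0 → Q_y = 16485.183/6.5 = 2536.18 ≈ 2536 N.
ΣF_y = 0: P_y + 2536.18 − 1810.2·2.1 − 1450 = 0 → P_y = 2715 N.
ΣF_x = 0: no horizontal applied forces, so P_x = 0.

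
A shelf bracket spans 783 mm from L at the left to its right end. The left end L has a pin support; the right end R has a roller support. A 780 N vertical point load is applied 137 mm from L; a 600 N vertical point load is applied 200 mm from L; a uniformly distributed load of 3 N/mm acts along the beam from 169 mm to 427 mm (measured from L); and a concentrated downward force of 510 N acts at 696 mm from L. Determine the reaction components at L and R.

L_x = 0, L_y = 1626 N, R_y = 1038 N

Resultant of the distributed load: 3 × 258 = 774 N at 298 mm from L.
Moments about L: R_y·783 − 780·137 − 600·200 − (3·258)·298 − 510·696 = 0 → R_y = 812472/783 = 1037.64 ≈ 1038 N.
ΣF_y = 0: L_y + 1037.64 − 780 − 600 − 3·258 − 510 = 0 → L_y = 1626 N.
ΣF_x = 0: no horizontal applied forces, so L_x = 0.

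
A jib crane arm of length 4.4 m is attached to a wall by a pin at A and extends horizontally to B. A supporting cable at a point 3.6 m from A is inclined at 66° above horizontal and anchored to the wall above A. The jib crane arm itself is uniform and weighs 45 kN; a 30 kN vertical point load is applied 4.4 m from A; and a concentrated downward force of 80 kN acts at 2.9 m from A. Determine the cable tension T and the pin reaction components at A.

T = 140.8 kN, A_x = 57.26 kN, A_y = 26.39 kN

ΣM about A: T·sin66°·3.6 − 45·2.2 − 30·4.4 − 80·2.9 = 0 → T = 463/(3.6·0.913545) = 140.782 ≈ 140.8 kN.
ΣF_x = 0: A_x − T·cos66° = 0 → A_x = 140.782 × 0.406737 = 57.26 kN.
ΣF_y = 0: A_y + T·sin66° − 45 − 30 − 80 = 0 → A_y = 155 − 140.782 × 0.913545 = 26.39 kN.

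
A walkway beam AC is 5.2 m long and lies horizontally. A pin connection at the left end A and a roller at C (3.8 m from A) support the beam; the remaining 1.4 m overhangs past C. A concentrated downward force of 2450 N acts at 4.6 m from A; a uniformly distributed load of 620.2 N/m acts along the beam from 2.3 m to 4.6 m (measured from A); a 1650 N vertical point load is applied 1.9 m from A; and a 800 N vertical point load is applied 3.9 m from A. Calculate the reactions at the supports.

A_x = 0, A_y = 419.5 N, C_y = 5907 N

Resultant of the distributed load: 620.2 × 2.3 = 1426.46 N at 3.45 m from A.
Taking moments about A: C_y·3.8 − 2450·4.6 − (620.2·2.3)·3.45 − 1650·1.9 − 800·3.9 = 0 → C_y = 22446.287/3.8 = 5906.92 ≈ 5907 N.
ΣF_y = 0: A_y + 5906.92 − 2450 − 620.2·2.3 − 1650 − 800 = 0 → A_y = 419.5 N.
ΣF_x = 0: no horizontal applied forces, so A_x = 0.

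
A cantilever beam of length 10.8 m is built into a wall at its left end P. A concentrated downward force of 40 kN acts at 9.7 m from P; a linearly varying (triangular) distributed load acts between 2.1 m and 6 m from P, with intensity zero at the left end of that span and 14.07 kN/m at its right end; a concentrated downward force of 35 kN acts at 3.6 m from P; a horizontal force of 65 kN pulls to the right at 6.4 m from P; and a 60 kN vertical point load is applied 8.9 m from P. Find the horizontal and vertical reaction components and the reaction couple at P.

Resultant of the triangular load: ½ × 14.07 × 3.9 = 27.4365 kN, acting at 4.7 m from P (one-third of the span from the peak).
ΣF_x = 0: P_x + 65 = 0 → P_x = -65.00 kN.
ΣF_y = 0: P_y − 40 − ½·14.07·3.9 − 35 − 60 = 0 → P_y = 162.4 kN.
ΣM about P: M_P − 40·9.7 − (½·14.07·3.9)·4.7 − 35·3.6 − 60·8.9 = 0 → M_P = 1177 kN·m.

P_x = -65.00 kN, P_y = 162.4 kN, M_P = 1177 kN·m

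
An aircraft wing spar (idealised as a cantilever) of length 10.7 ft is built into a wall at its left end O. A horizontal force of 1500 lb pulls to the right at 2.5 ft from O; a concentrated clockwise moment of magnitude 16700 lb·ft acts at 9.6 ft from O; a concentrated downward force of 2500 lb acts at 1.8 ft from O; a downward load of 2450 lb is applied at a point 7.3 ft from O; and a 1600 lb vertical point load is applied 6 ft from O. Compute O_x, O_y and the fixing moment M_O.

ΣF_x = 0: O_x + 1500 = 0 → O_x = -1500 lb.
ΣF_y = 0: O_y − 2500 − 2450 − 1600 = 0 → O_y = 6550 lb.
ΣM about O: M_O − 16700 − 2500·1.8 − 2450·7.3 − 1600·6 = 0 → M_O = 48680 lb·ft.

O_x = -1500 lb, O_y = 6550 lb, M_O = 48680 lb·ft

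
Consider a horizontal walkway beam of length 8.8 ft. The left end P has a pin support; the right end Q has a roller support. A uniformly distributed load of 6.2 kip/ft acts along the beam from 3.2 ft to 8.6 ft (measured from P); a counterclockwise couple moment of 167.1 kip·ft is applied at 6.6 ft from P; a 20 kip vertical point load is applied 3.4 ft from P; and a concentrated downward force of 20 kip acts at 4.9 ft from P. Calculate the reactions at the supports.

P_x = 0, P_y = 51.16 kip, Q_y = 22.32 kip

Resultant of the distributed load: 6.2 × 5.4 = 33.48 kip at 5.9 ft from P.
Taking moments about P: Q_y·8.8 − (6.2·5.4)·5.9 + 167.1 − 20·3.4 − 20·4.9 = 0 → Q_y = 196.432/8.8 = 22.3218 ≈ 22.32 kip.
ΣF_y = 0: P_y + 22.3218 − 6.2·5.4 − 20 − 20 = 0 → P_y = 51.16 kip.
ΣF_x = 0: no horizontal applied forces, so P_x = 0.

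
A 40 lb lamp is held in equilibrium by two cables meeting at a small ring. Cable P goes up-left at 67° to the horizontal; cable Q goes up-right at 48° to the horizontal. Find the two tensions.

T_P = 29.53 lb, T_Q = 17.24 lb

ΣF_x = 0: −T_P·cos67° + T_Q·cos48° = 0 → T_Q = 0.583939·T_P.
ΣF_y = 0: T_P·sin67° + T_Q·sin48° = 40.
Substitute: T_P·(0.920505 + 0.583939·0.743145) = 40 → T_P = 29.5321 ≈ 29.53 lb.
Then T_Q = 0.583939 × 29.5321 = 17.24 lb.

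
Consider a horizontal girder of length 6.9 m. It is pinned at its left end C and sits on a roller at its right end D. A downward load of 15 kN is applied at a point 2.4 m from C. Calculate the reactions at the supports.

Taking moments about C: D_y·6.9 − 15·2.4 = 0 → D_y = 36/6.9 = 5.21739 ≈ 5.217 kN.
ΣF_y = 0: C_y + 5.21739 − 15 = 0 → C_y = 9.783 kN.
ΣF_x = 0: no horizontal applied forces, so C_x = 0.

C_x = 0, C_y = 9.783 kN, D_y = 5.217 kN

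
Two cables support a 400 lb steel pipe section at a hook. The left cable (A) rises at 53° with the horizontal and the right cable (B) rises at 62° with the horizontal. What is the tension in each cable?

T_A = 207.2 lb, T_B = 265.6 lb

ΣF_x = 0: −T_A·cos53° + T_B·cos62° = 0 → T_B = 1.2819·T_A.
ΣF_y = 0: T_A·sin53° + T_B·sin62° = 400.
Substitute: T_A·(0.798636 + 1.2819·0.882948) = 400 → T_A = 207.202 ≈ 207.2 lb.
Then T_B = 1.2819 × 207.202 = 265.6 lb.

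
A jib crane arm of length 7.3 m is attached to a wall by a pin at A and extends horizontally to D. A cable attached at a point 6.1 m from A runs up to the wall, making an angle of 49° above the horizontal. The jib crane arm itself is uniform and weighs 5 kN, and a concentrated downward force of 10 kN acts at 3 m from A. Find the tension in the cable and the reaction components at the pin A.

ΣM about A: T·sin49°·6.1 − 5·3.65 − 10·3 = 0 → T = 48.25/(6.1·0.75471) = 10.4806 ≈ 10.48 kN.
ΣF_x = 0: A_x − T·cos49° = 0 → A_x = 10.4806 × 0.656059 = 6.876 kN.
ΣF_y = 0: A_y + T·sin49° − 5 − 10 = 0 → A_y = 15 − 10.4806 × 0.75471 = 7.090 kN.

T = 10.48 kN, A_x = 6.876 kN, A_y = 7.090 kN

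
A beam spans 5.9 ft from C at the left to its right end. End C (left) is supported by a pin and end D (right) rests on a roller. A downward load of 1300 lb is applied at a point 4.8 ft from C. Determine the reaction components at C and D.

C_x = 0, C_y = 242.4 lb, D_y = 1058 lb

Taking moments about C: D_y·5.9 − 1300·4.8 = 0 → D_y = 6240/5.9 = 1057.63 ≈ 1058 lb.
ΣF_y = 0: C_y + 1057.63 − 1300 = 0 → C_y = 242.4 lb.
ΣF_x = 0: no horizontal applied forces, so C_x = 0.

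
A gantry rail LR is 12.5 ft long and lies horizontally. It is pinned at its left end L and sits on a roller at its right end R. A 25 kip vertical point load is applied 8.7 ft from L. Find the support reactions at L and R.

L_x = 0, L_y = 7.600 kip, R_y = 17.40 kip

Taking moments about L: R_y·12.5 − 25·8.7 = 0 → R_y = 217.5/12.5 = 17.40 kip.
ΣF_y = 0: L_y + 17.4 − 25 = 0 → L_y = 7.600 kip.
ΣF_x = 0: no horizontal applied forces, so L_x = 0.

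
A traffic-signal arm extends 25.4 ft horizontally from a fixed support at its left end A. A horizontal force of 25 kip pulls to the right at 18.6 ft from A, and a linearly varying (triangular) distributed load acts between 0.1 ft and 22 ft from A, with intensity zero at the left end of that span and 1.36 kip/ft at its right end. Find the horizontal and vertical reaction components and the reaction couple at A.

Resultant of the triangular load: ½ × 1.36 × 21.9 = 14.892 kip, acting at 14.7 ft from A (one-third of the span from the peak).
ΣF_x = 0: A_x + 25 = 0 → A_x = -25.00 kip.
ΣF_y = 0: A_y − ½·1.36·21.9 = 0 → A_y = 14.89 kip.
ΣM about A: M_A − (½·1.36·21.9)·14.7 = 0 → M_A = 218.9 kip·ft.

A_x = -25.00 kip, A_y = 14.89 kip, M_A = 218.9 kip·ft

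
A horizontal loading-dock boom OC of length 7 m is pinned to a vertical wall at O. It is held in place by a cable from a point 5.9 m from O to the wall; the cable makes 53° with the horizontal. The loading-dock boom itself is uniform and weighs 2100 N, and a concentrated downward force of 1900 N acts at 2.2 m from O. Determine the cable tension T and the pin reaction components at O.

T = 2447 N, O_x = 1473 N, O_y = 2046 N

ΣM about O: T·sin53°·5.9 − 2100·3.5 − 1900·2.2 = 0 → T = 11530/(5.9·0.798636) = 2446.97 ≈ 2447 N.
ΣF_x = 0: O_x − T·cos53° = 0 → O_x = 2446.97 × 0.601815 = 1473 N.
ΣF_y = 0: O_y + T·sin53° − 2100 − 1900 = 0 → O_y = 4000 − 2446.97 × 0.798636 = 2046 N.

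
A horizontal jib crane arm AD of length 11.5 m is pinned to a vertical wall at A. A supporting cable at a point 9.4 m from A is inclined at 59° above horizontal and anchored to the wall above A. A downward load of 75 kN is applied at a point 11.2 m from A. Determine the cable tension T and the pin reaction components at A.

T = 104.3 kN, A_x = 53.69 kN, A_y = -14.36 kN

ΣM about A: T·sin59°·9.4 − 75·11.2 = 0 → T = 840/(9.4·0.857167) = 104.252 ≈ 104.3 kN.
ΣF_x = 0: A_x − T·cos59° = 0 → A_x = 104.252 × 0.515038 = 53.69 kN.
ΣF_y = 0: A_y + T·sin59° − 75 = 0 → A_y = 75 − 104.252 × 0.857167 = -14.36 kN.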